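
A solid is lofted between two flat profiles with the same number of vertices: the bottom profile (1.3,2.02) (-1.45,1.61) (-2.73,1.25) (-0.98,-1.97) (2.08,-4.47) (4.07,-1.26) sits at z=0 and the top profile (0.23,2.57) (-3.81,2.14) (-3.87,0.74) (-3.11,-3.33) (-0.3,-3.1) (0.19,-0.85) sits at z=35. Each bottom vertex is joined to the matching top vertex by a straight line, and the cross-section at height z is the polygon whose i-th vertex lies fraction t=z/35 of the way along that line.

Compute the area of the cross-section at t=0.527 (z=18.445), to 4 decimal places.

Cross-section at t=0.527: each vertex is (1-t)·p0[i] + t·p1[i].
  v1: (1-0.527)·(1.3,2.02) + 0.527·(0.23,2.57) = (0.7361,2.3098)
  v2: (1-0.527)·(-1.45,1.61) + 0.527·(-3.81,2.14) = (-2.6937,1.8893)
  v3: (1-0.527)·(-2.73,1.25) + 0.527·(-3.87,0.74) = (-3.3308,0.9812)
  v4: (1-0.527)·(-0.98,-1.97) + 0.527·(-3.11,-3.33) = (-2.1025,-2.6867)
  v5: (1-0.527)·(2.08,-4.47) + 0.527·(-0.3,-3.1) = (0.8257,-3.7480)
  v6: (1-0.527)·(4.07,-1.26) + 0.527·(0.19,-0.85) = (2.0252,-1.0439)
Shoelace sum Σ(x_i·y_{i+1} − x_{i+1}·y_i):
  i=1: 0.7361·1.8893 − -2.6937·2.3098 = +7.6128 (running +7.6128)
  i=2: -2.6937·0.9812 − -3.3308·1.8893 = +3.6497 (running +11.2625)
  i=3: -3.3308·-2.6867 − -2.1025·0.9812 = +11.0119 (running +22.2745)
  i=4: -2.1025·-3.7480 − 0.8257·-2.6867 = +10.0988 (running +32.3732)
  i=5: 0.8257·-1.0439 − 2.0252·-3.7480 = +6.7286 (running +39.1018)
  i=6: 2.0252·2.3098 − 0.7361·-1.0439 = +5.4464 (running +44.5483)
Area = |Σ|/2 = |44.5483|/2 = 22.2741

Area at t=0.527: 22.2741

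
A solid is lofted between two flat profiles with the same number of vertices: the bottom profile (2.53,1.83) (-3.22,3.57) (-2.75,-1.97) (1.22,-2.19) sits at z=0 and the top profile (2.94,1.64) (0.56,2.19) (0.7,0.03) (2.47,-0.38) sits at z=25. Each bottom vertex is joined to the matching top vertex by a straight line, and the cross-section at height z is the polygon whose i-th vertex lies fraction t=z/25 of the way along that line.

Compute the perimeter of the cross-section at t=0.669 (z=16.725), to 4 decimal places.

Cross-section at t=0.669: each vertex is (1-t)·p0[i] + t·p1[i].
  v1: (1-0.669)·(2.53,1.83) + 0.669·(2.94,1.64) = (2.8043,1.7029)
  v2: (1-0.669)·(-3.22,3.57) + 0.669·(0.56,2.19) = (-0.6912,2.6468)
  v3: (1-0.669)·(-2.75,-1.97) + 0.669·(0.7,0.03) = (-0.4419,-0.6320)
  v4: (1-0.669)·(1.22,-2.19) + 0.669·(2.47,-0.38) = (2.0563,-0.9791)
Perimeter = Σ |v_{i+1} − v_i|:
  edge 1→2: √(-3.4955² + 0.9439²) = 3.6207 (running 3.6207)
  edge 2→3: √(0.2492² + -3.2788²) = 3.2882 (running 6.9089)
  edge 3→4: √(2.4982² + -0.3471²) = 2.5222 (running 9.4311)
  edge 4→1: √(0.7480² + 2.6820²) = 2.7844 (running 12.2155)
Perimeter = 12.2155

Perimeter at t=0.669: 12.2155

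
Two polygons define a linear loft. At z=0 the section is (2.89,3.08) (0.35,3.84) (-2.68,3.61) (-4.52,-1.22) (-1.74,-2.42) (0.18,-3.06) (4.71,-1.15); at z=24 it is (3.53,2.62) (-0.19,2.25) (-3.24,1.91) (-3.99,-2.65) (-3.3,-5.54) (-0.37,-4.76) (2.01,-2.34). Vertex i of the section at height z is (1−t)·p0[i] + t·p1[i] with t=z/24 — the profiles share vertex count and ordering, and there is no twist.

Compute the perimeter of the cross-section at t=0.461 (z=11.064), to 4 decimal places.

Perimeter at t=0.461: 24.8227

Cross-section at t=0.461: each vertex is (1-t)·p0[i] + t·p1[i].
  v1: (1-0.461)·(2.89,3.08) + 0.461·(3.53,2.62) = (3.1850,2.8679)
  v2: (1-0.461)·(0.35,3.84) + 0.461·(-0.19,2.25) = (0.1011,3.1070)
  v3: (1-0.461)·(-2.68,3.61) + 0.461·(-3.24,1.91) = (-2.9382,2.8263)
  v4: (1-0.461)·(-4.52,-1.22) + 0.461·(-3.99,-2.65) = (-4.2757,-1.8792)
  v5: (1-0.461)·(-1.74,-2.42) + 0.461·(-3.3,-5.54) = (-2.4592,-3.8583)
  v6: (1-0.461)·(0.18,-3.06) + 0.461·(-0.37,-4.76) = (-0.0736,-3.8437)
  v7: (1-0.461)·(4.71,-1.15) + 0.461·(2.01,-2.34) = (3.4653,-1.6986)
Perimeter = Σ |v_{i+1} − v_i|:
  edge 1→2: √(-3.0840² + 0.2391²) = 3.0932 (running 3.0932)
  edge 2→3: √(-3.0392² + -0.2807²) = 3.0522 (running 6.1454)
  edge 3→4: √(-1.3375² + -4.7055²) = 4.8919 (running 11.0373)
  edge 4→5: √(1.8165² + -1.9791²) = 2.6864 (running 13.7237)
  edge 5→6: √(2.3856² + 0.0146²) = 2.3857 (running 16.1093)
  edge 6→7: √(3.5388² + 2.1451²) = 4.1382 (running 20.2476)
  edge 7→1: √(-0.2803² + 4.5665²) = 4.5751 (running 24.8227)
Perimeter = 24.8227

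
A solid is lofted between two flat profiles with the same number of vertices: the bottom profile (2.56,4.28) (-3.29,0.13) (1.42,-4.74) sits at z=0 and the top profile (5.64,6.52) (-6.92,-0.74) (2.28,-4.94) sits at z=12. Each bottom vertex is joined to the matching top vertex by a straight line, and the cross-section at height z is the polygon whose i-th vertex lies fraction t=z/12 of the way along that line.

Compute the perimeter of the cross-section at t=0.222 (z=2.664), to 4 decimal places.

Perimeter at t=0.222: 25.8987

Cross-section at t=0.222: each vertex is (1-t)·p0[i] + t·p1[i].
  v1: (1-0.222)·(2.56,4.28) + 0.222·(5.64,6.52) = (3.2438,4.7773)
  v2: (1-0.222)·(-3.29,0.13) + 0.222·(-6.92,-0.74) = (-4.0959,-0.0631)
  v3: (1-0.222)·(1.42,-4.74) + 0.222·(2.28,-4.94) = (1.6109,-4.7844)
Perimeter = Σ |v_{i+1} − v_i|:
  edge 1→2: √(-7.3396² + -4.8404²) = 8.7920 (running 8.7920)
  edge 2→3: √(5.7068² + -4.7213²) = 7.4066 (running 16.1986)
  edge 3→1: √(1.6328² + 9.5617²) = 9.7001 (running 25.8987)
Perimeter = 25.8987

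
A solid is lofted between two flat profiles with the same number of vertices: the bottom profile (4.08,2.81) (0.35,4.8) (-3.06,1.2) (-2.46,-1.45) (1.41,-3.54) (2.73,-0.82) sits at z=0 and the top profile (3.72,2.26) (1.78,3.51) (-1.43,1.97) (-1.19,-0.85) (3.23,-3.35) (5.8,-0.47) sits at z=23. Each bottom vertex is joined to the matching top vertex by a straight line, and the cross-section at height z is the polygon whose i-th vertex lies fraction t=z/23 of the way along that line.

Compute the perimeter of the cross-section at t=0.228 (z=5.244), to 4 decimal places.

Cross-section at t=0.228: each vertex is (1-t)·p0[i] + t·p1[i].
  v1: (1-0.228)·(4.08,2.81) + 0.228·(3.72,2.26) = (3.9979,2.6846)
  v2: (1-0.228)·(0.35,4.8) + 0.228·(1.78,3.51) = (0.6760,4.5059)
  v3: (1-0.228)·(-3.06,1.2) + 0.228·(-1.43,1.97) = (-2.6884,1.3756)
  v4: (1-0.228)·(-2.46,-1.45) + 0.228·(-1.19,-0.85) = (-2.1704,-1.3132)
  v5: (1-0.228)·(1.41,-3.54) + 0.228·(3.23,-3.35) = (1.8250,-3.4967)
  v6: (1-0.228)·(2.73,-0.82) + 0.228·(5.8,-0.47) = (3.4300,-0.7402)
Perimeter = Σ |v_{i+1} − v_i|:
  edge 1→2: √(-3.3219² + 1.8213²) = 3.7884 (running 3.7884)
  edge 2→3: √(-3.3644² + -3.1303²) = 4.5954 (running 8.3838)
  edge 3→4: √(0.5179² + -2.6888²) = 2.7382 (running 11.1220)
  edge 4→5: √(3.9954² + -2.1835²) = 4.5531 (running 15.6751)
  edge 5→6: √(1.6050² + 2.7565²) = 3.1897 (running 18.8648)
  edge 6→1: √(0.5680² + 3.4248²) = 3.4716 (running 22.3364)
Perimeter = 22.3364

Perimeter at t=0.228: 22.3364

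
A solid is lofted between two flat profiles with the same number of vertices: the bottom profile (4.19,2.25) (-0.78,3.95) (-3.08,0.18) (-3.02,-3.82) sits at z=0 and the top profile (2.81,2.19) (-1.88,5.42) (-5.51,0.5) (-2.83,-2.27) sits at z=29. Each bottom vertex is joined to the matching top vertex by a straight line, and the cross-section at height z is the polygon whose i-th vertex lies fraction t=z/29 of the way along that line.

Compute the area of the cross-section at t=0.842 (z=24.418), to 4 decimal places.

Cross-section at t=0.842: each vertex is (1-t)·p0[i] + t·p1[i].
  v1: (1-0.842)·(4.19,2.25) + 0.842·(2.81,2.19) = (3.0280,2.1995)
  v2: (1-0.842)·(-0.78,3.95) + 0.842·(-1.88,5.42) = (-1.7062,5.1877)
  v3: (1-0.842)·(-3.08,0.18) + 0.842·(-5.51,0.5) = (-5.1261,0.4494)
  v4: (1-0.842)·(-3.02,-3.82) + 0.842·(-2.83,-2.27) = (-2.8600,-2.5149)
Shoelace sum Σ(x_i·y_{i+1} − x_{i+1}·y_i):
  i=1: 3.0280·5.1877 − -1.7062·2.1995 = +19.4614 (running +19.4614)
  i=2: -1.7062·0.4494 − -5.1261·5.1877 = +25.8258 (running +45.2873)
  i=3: -5.1261·-2.5149 − -2.8600·0.4494 = +14.1769 (running +59.4642)
  i=4: -2.8600·2.1995 − 3.0280·-2.5149 = +1.3247 (running +60.7889)
Area = |Σ|/2 = |60.7889|/2 = 30.3944

Area at t=0.842: 30.3944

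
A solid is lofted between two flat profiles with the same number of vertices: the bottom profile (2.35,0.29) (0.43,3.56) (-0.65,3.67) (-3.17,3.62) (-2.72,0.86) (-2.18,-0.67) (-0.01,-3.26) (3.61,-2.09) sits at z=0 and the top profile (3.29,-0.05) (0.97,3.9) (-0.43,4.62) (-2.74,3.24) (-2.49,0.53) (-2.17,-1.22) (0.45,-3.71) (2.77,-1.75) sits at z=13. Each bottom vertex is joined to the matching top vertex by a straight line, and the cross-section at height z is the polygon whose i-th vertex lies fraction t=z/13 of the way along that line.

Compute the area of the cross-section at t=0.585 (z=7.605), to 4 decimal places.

Area at t=0.585: 30.7702

Cross-section at t=0.585: each vertex is (1-t)·p0[i] + t·p1[i].
  v1: (1-0.585)·(2.35,0.29) + 0.585·(3.29,-0.05) = (2.8999,0.0911)
  v2: (1-0.585)·(0.43,3.56) + 0.585·(0.97,3.9) = (0.7459,3.7589)
  v3: (1-0.585)·(-0.65,3.67) + 0.585·(-0.43,4.62) = (-0.5213,4.2257)
  v4: (1-0.585)·(-3.17,3.62) + 0.585·(-2.74,3.24) = (-2.9184,3.3977)
  v5: (1-0.585)·(-2.72,0.86) + 0.585·(-2.49,0.53) = (-2.5855,0.6670)
  v6: (1-0.585)·(-2.18,-0.67) + 0.585·(-2.17,-1.22) = (-2.1742,-0.9917)
  v7: (1-0.585)·(-0.01,-3.26) + 0.585·(0.45,-3.71) = (0.2591,-3.5232)
  v8: (1-0.585)·(3.61,-2.09) + 0.585·(2.77,-1.75) = (3.1186,-1.8911)
Shoelace sum Σ(x_i·y_{i+1} − x_{i+1}·y_i):
  i=1: 2.8999·3.7589 − 0.7459·0.0911 = +10.8325 (running +10.8325)
  i=2: 0.7459·4.2257 − -0.5213·3.7589 = +5.1115 (running +15.9440)
  i=3: -0.5213·3.3977 − -2.9184·4.2257 = +10.5614 (running +26.5054)
  i=4: -2.9184·0.6670 − -2.5855·3.3977 = +6.8381 (running +33.3435)
  i=5: -2.5855·-0.9917 − -2.1742·0.6670 = +4.0142 (running +37.3577)
  i=6: -2.1742·-3.5232 − 0.2591·-0.9917 = +7.9170 (running +45.2747)
  i=7: 0.2591·-1.8911 − 3.1186·-3.5232 = +10.4976 (running +55.7724)
  i=8: 3.1186·0.0911 − 2.8999·-1.8911 = +5.7681 (running +61.5405)
Area = |Σ|/2 = |61.5405|/2 = 30.7702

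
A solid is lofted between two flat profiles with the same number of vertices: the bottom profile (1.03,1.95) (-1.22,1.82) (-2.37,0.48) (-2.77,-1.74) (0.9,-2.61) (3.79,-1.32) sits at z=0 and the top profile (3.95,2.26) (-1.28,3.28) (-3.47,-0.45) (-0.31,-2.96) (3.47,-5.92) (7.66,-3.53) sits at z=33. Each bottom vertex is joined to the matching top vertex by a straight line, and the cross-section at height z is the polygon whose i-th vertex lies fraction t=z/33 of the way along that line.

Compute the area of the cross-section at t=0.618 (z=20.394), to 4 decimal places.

Area at t=0.618: 40.6447

Cross-section at t=0.618: each vertex is (1-t)·p0[i] + t·p1[i].
  v1: (1-0.618)·(1.03,1.95) + 0.618·(3.95,2.26) = (2.8346,2.1416)
  v2: (1-0.618)·(-1.22,1.82) + 0.618·(-1.28,3.28) = (-1.2571,2.7223)
  v3: (1-0.618)·(-2.37,0.48) + 0.618·(-3.47,-0.45) = (-3.0498,-0.0947)
  v4: (1-0.618)·(-2.77,-1.74) + 0.618·(-0.31,-2.96) = (-1.2497,-2.4940)
  v5: (1-0.618)·(0.9,-2.61) + 0.618·(3.47,-5.92) = (2.4883,-4.6556)
  v6: (1-0.618)·(3.79,-1.32) + 0.618·(7.66,-3.53) = (6.1817,-2.6858)
Shoelace sum Σ(x_i·y_{i+1} − x_{i+1}·y_i):
  i=1: 2.8346·2.7223 − -1.2571·2.1416 = +10.4086 (running +10.4086)
  i=2: -1.2571·-0.0947 − -3.0498·2.7223 = +8.4215 (running +18.8301)
  i=3: -3.0498·-2.4940 − -1.2497·-0.0947 = +7.4877 (running +26.3178)
  i=4: -1.2497·-4.6556 − 2.4883·-2.4940 = +12.0238 (running +38.3416)
  i=5: 2.4883·-2.6858 − 6.1817·-4.6556 = +22.0963 (running +60.4379)
  i=6: 6.1817·2.1416 − 2.8346·-2.6858 = +20.8515 (running +81.2894)
Area = |Σ|/2 = |81.2894|/2 = 40.6447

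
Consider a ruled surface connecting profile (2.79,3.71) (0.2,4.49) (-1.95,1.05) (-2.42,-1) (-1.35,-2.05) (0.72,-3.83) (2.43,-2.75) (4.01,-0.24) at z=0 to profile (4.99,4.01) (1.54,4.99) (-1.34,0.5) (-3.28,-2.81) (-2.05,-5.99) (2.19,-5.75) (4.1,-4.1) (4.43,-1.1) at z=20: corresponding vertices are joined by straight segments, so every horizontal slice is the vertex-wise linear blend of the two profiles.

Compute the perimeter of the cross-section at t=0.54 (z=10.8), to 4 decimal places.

Cross-section at t=0.54: each vertex is (1-t)·p0[i] + t·p1[i].
  v1: (1-0.54)·(2.79,3.71) + 0.54·(4.99,4.01) = (3.9780,3.8720)
  v2: (1-0.54)·(0.2,4.49) + 0.54·(1.54,4.99) = (0.9236,4.7600)
  v3: (1-0.54)·(-1.95,1.05) + 0.54·(-1.34,0.5) = (-1.6206,0.7530)
  v4: (1-0.54)·(-2.42,-1) + 0.54·(-3.28,-2.81) = (-2.8844,-1.9774)
  v5: (1-0.54)·(-1.35,-2.05) + 0.54·(-2.05,-5.99) = (-1.7280,-4.1776)
  v6: (1-0.54)·(0.72,-3.83) + 0.54·(2.19,-5.75) = (1.5138,-4.8668)
  v7: (1-0.54)·(2.43,-2.75) + 0.54·(4.1,-4.1) = (3.3318,-3.4790)
  v8: (1-0.54)·(4.01,-0.24) + 0.54·(4.43,-1.1) = (4.2368,-0.7044)
Perimeter = Σ |v_{i+1} − v_i|:
  edge 1→2: √(-3.0544² + 0.8880²) = 3.1809 (running 3.1809)
  edge 2→3: √(-2.5442² + -4.0070²) = 4.7465 (running 7.9273)
  edge 3→4: √(-1.2638² + -2.7304²) = 3.0087 (running 10.9360)
  edge 4→5: √(1.1564² + -2.2002²) = 2.4856 (running 13.4216)
  edge 5→6: √(3.2418² + -0.6892²) = 3.3143 (running 16.7359)
  edge 6→7: √(1.8180² + 1.3878²) = 2.2872 (running 19.0230)
  edge 7→8: √(0.9050² + 2.7746²) = 2.9185 (running 21.9415)
  edge 8→1: √(-0.2588² + 4.5764²) = 4.5837 (running 26.5252)
Perimeter = 26.5252

Perimeter at t=0.54: 26.5252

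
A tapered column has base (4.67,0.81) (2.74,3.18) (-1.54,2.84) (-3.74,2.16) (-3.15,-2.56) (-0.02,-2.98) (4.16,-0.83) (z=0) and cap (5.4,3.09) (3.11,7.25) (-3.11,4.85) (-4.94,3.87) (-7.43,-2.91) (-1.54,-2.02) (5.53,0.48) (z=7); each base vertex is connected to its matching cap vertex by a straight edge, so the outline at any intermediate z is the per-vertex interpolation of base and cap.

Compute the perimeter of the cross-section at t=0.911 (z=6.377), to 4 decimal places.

Perimeter at t=0.911: 35.5544

Cross-section at t=0.911: each vertex is (1-t)·p0[i] + t·p1[i].
  v1: (1-0.911)·(4.67,0.81) + 0.911·(5.4,3.09) = (5.3350,2.8871)
  v2: (1-0.911)·(2.74,3.18) + 0.911·(3.11,7.25) = (3.0771,6.8878)
  v3: (1-0.911)·(-1.54,2.84) + 0.911·(-3.11,4.85) = (-2.9703,4.6711)
  v4: (1-0.911)·(-3.74,2.16) + 0.911·(-4.94,3.87) = (-4.8332,3.7178)
  v5: (1-0.911)·(-3.15,-2.56) + 0.911·(-7.43,-2.91) = (-7.0491,-2.8789)
  v6: (1-0.911)·(-0.02,-2.98) + 0.911·(-1.54,-2.02) = (-1.4047,-2.1054)
  v7: (1-0.911)·(4.16,-0.83) + 0.911·(5.53,0.48) = (5.4081,0.3634)
Perimeter = Σ |v_{i+1} − v_i|:
  edge 1→2: √(-2.2580² + 4.0007²) = 4.5939 (running 4.5939)
  edge 2→3: √(-6.0473² + -2.2167²) = 6.4408 (running 11.0347)
  edge 3→4: √(-1.8629² + -0.9533²) = 2.0927 (running 13.1274)
  edge 4→5: √(-2.2159² + -6.5967²) = 6.9589 (running 20.0863)
  edge 5→6: √(5.6444² + 0.7734²) = 5.6971 (running 25.7834)
  edge 6→7: √(6.8128² + 2.4689²) = 7.2463 (running 33.0297)
  edge 7→1: √(-0.0730² + 2.5237²) = 2.5247 (running 35.5544)
Perimeter = 35.5544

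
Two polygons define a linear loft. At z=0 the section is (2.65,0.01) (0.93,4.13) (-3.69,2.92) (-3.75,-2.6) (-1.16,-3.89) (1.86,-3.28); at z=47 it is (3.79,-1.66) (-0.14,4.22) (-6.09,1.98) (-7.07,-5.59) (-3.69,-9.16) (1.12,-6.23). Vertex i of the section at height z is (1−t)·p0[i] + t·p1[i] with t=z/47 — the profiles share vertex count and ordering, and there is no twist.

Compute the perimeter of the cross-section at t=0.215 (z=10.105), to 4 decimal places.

Cross-section at t=0.215: each vertex is (1-t)·p0[i] + t·p1[i].
  v1: (1-0.215)·(2.65,0.01) + 0.215·(3.79,-1.66) = (2.8951,-0.3490)
  v2: (1-0.215)·(0.93,4.13) + 0.215·(-0.14,4.22) = (0.7000,4.1494)
  v3: (1-0.215)·(-3.69,2.92) + 0.215·(-6.09,1.98) = (-4.2060,2.7179)
  v4: (1-0.215)·(-3.75,-2.6) + 0.215·(-7.07,-5.59) = (-4.4638,-3.2429)
  v5: (1-0.215)·(-1.16,-3.89) + 0.215·(-3.69,-9.16) = (-1.7039,-5.0231)
  v6: (1-0.215)·(1.86,-3.28) + 0.215·(1.12,-6.23) = (1.7009,-3.9143)
Perimeter = Σ |v_{i+1} − v_i|:
  edge 1→2: √(-2.1951² + 4.4984²) = 5.0054 (running 5.0054)
  edge 2→3: √(-4.9060² + -1.4314²) = 5.1105 (running 10.1159)
  edge 3→4: √(-0.2578² + -5.9608²) = 5.9663 (running 16.0823)
  edge 4→5: √(2.7599² + -1.7802²) = 3.2842 (running 19.3665)
  edge 5→6: √(3.4049² + 1.1088²) = 3.5808 (running 22.9473)
  edge 6→1: √(1.1942² + 3.5652²) = 3.7599 (running 26.7072)
Perimeter = 26.7072

Perimeter at t=0.215: 26.7072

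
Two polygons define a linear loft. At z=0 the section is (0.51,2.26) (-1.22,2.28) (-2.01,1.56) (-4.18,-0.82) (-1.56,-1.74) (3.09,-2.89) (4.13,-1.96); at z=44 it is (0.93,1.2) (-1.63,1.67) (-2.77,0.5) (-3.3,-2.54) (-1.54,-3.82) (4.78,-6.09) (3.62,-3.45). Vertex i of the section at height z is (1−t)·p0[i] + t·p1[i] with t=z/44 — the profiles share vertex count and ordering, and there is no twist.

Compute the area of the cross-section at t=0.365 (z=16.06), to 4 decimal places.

Area at t=0.365: 26.7998

Cross-section at t=0.365: each vertex is (1-t)·p0[i] + t·p1[i].
  v1: (1-0.365)·(0.51,2.26) + 0.365·(0.93,1.2) = (0.6633,1.8731)
  v2: (1-0.365)·(-1.22,2.28) + 0.365·(-1.63,1.67) = (-1.3697,2.0574)
  v3: (1-0.365)·(-2.01,1.56) + 0.365·(-2.77,0.5) = (-2.2874,1.1731)
  v4: (1-0.365)·(-4.18,-0.82) + 0.365·(-3.3,-2.54) = (-3.8588,-1.4478)
  v5: (1-0.365)·(-1.56,-1.74) + 0.365·(-1.54,-3.82) = (-1.5527,-2.4992)
  v6: (1-0.365)·(3.09,-2.89) + 0.365·(4.78,-6.09) = (3.7069,-4.0580)
  v7: (1-0.365)·(4.13,-1.96) + 0.365·(3.62,-3.45) = (3.9438,-2.5038)
Shoelace sum Σ(x_i·y_{i+1} − x_{i+1}·y_i):
  i=1: 0.6633·2.0574 − -1.3697·1.8731 = +3.9301 (running +3.9301)
  i=2: -1.3697·1.1731 − -2.2874·2.0574 = +3.0992 (running +7.0294)
  i=3: -2.2874·-1.4478 − -3.8588·1.1731 = +7.8385 (running +14.8678)
  i=4: -3.8588·-2.4992 − -1.5527·-1.4478 = +7.3959 (running +22.2637)
  i=5: -1.5527·-4.0580 − 3.7069·-2.4992 = +15.5650 (running +37.8288)
  i=6: 3.7069·-2.5038 − 3.9438·-4.0580 = +6.7227 (running +44.5515)
  i=7: 3.9438·1.8731 − 0.6633·-2.5038 = +9.0480 (running +53.5995)
Area = |Σ|/2 = |53.5995|/2 = 26.7998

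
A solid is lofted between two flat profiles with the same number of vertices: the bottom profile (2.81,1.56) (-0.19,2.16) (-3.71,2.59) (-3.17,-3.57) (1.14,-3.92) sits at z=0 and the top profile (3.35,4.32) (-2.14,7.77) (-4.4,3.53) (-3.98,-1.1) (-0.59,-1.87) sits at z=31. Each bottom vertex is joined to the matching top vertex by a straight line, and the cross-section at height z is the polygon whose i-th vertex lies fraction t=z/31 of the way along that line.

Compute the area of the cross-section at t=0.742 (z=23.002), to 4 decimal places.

Cross-section at t=0.742: each vertex is (1-t)·p0[i] + t·p1[i].
  v1: (1-0.742)·(2.81,1.56) + 0.742·(3.35,4.32) = (3.2107,3.6079)
  v2: (1-0.742)·(-0.19,2.16) + 0.742·(-2.14,7.77) = (-1.6369,6.3226)
  v3: (1-0.742)·(-3.71,2.59) + 0.742·(-4.4,3.53) = (-4.2220,3.2875)
  v4: (1-0.742)·(-3.17,-3.57) + 0.742·(-3.98,-1.1) = (-3.7710,-1.7373)
  v5: (1-0.742)·(1.14,-3.92) + 0.742·(-0.59,-1.87) = (-0.1437,-2.3989)
Shoelace sum Σ(x_i·y_{i+1} − x_{i+1}·y_i):
  i=1: 3.2107·6.3226 − -1.6369·3.6079 = +26.2057 (running +26.2057)
  i=2: -1.6369·3.2875 − -4.2220·6.3226 = +21.3127 (running +47.5184)
  i=3: -4.2220·-1.7373 − -3.7710·3.2875 = +19.7318 (running +67.2502)
  i=4: -3.7710·-2.3989 − -0.1437·-1.7373 = +8.7967 (running +76.0470)
  i=5: -0.1437·3.6079 − 3.2107·-2.3989 = +7.1838 (running +83.2308)
Area = |Σ|/2 = |83.2308|/2 = 41.6154

Area at t=0.742: 41.6154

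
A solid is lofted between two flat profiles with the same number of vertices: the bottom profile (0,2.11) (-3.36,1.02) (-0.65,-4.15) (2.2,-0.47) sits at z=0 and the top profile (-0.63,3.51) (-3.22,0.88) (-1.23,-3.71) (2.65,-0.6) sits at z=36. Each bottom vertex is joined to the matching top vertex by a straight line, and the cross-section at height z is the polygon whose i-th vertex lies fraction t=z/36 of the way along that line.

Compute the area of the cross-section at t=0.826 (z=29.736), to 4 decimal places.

Cross-section at t=0.826: each vertex is (1-t)·p0[i] + t·p1[i].
  v1: (1-0.826)·(0,2.11) + 0.826·(-0.63,3.51) = (-0.5204,3.2664)
  v2: (1-0.826)·(-3.36,1.02) + 0.826·(-3.22,0.88) = (-3.2444,0.9044)
  v3: (1-0.826)·(-0.65,-4.15) + 0.826·(-1.23,-3.71) = (-1.1291,-3.7866)
  v4: (1-0.826)·(2.2,-0.47) + 0.826·(2.65,-0.6) = (2.5717,-0.5774)
Shoelace sum Σ(x_i·y_{i+1} − x_{i+1}·y_i):
  i=1: -0.5204·0.9044 − -3.2444·3.2664 = +10.1268 (running +10.1268)
  i=2: -3.2444·-3.7866 − -1.1291·0.9044 = +13.3061 (running +23.4328)
  i=3: -1.1291·-0.5774 − 2.5717·-3.7866 = +10.3898 (running +33.8226)
  i=4: 2.5717·3.2664 − -0.5204·-0.5774 = +8.0997 (running +41.9224)
Area = |Σ|/2 = |41.9224|/2 = 20.9612

Area at t=0.826: 20.9612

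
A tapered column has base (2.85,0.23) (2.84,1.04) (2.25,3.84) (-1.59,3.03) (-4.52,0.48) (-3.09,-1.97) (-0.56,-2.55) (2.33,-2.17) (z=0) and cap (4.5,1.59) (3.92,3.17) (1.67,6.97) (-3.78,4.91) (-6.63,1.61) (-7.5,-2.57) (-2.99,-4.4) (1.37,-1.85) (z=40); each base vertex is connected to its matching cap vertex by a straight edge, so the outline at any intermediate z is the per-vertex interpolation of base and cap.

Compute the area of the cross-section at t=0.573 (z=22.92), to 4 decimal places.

Cross-section at t=0.573: each vertex is (1-t)·p0[i] + t·p1[i].
  v1: (1-0.573)·(2.85,0.23) + 0.573·(4.5,1.59) = (3.7955,1.0093)
  v2: (1-0.573)·(2.84,1.04) + 0.573·(3.92,3.17) = (3.4588,2.2605)
  v3: (1-0.573)·(2.25,3.84) + 0.573·(1.67,6.97) = (1.9177,5.6335)
  v4: (1-0.573)·(-1.59,3.03) + 0.573·(-3.78,4.91) = (-2.8449,4.1072)
  v5: (1-0.573)·(-4.52,0.48) + 0.573·(-6.63,1.61) = (-5.7290,1.1275)
  v6: (1-0.573)·(-3.09,-1.97) + 0.573·(-7.5,-2.57) = (-5.6169,-2.3138)
  v7: (1-0.573)·(-0.56,-2.55) + 0.573·(-2.99,-4.4) = (-1.9524,-3.6101)
  v8: (1-0.573)·(2.33,-2.17) + 0.573·(1.37,-1.85) = (1.7799,-1.9866)
Shoelace sum Σ(x_i·y_{i+1} − x_{i+1}·y_i):
  i=1: 3.7955·2.2605 − 3.4588·1.0093 = +5.0886 (running +5.0886)
  i=2: 3.4588·5.6335 − 1.9177·2.2605 = +15.1505 (running +20.2391)
  i=3: 1.9177·4.1072 − -2.8449·5.6335 = +23.9028 (running +44.1420)
  i=4: -2.8449·1.1275 − -5.7290·4.1072 = +20.3229 (running +64.4649)
  i=5: -5.7290·-2.3138 − -5.6169·1.1275 = +19.5889 (running +84.0538)
  i=6: -5.6169·-3.6101 − -1.9524·-2.3138 = +15.7600 (running +99.8137)
  i=7: -1.9524·-1.9866 − 1.7799·-3.6101 = +10.3043 (running +110.1180)
  i=8: 1.7799·1.0093 − 3.7955·-1.9866 = +9.3366 (running +119.4547)
Area = |Σ|/2 = |119.4547|/2 = 59.7273

Area at t=0.573: 59.7273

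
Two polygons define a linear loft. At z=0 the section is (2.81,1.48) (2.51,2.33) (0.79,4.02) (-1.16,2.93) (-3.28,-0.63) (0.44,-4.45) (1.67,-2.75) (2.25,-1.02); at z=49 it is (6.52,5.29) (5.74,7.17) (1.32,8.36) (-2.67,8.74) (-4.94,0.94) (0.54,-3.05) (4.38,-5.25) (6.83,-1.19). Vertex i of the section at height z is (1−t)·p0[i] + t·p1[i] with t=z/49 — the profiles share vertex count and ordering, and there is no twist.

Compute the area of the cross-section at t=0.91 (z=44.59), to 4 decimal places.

Cross-section at t=0.91: each vertex is (1-t)·p0[i] + t·p1[i].
  v1: (1-0.91)·(2.81,1.48) + 0.91·(6.52,5.29) = (6.1861,4.9471)
  v2: (1-0.91)·(2.51,2.33) + 0.91·(5.74,7.17) = (5.4493,6.7344)
  v3: (1-0.91)·(0.79,4.02) + 0.91·(1.32,8.36) = (1.2723,7.9694)
  v4: (1-0.91)·(-1.16,2.93) + 0.91·(-2.67,8.74) = (-2.5341,8.2171)
  v5: (1-0.91)·(-3.28,-0.63) + 0.91·(-4.94,0.94) = (-4.7906,0.7987)
  v6: (1-0.91)·(0.44,-4.45) + 0.91·(0.54,-3.05) = (0.5310,-3.1760)
  v7: (1-0.91)·(1.67,-2.75) + 0.91·(4.38,-5.25) = (4.1361,-5.0250)
  v8: (1-0.91)·(2.25,-1.02) + 0.91·(6.83,-1.19) = (6.4178,-1.1747)
Shoelace sum Σ(x_i·y_{i+1} − x_{i+1}·y_i):
  i=1: 6.1861·6.7344 − 5.4493·4.9471 = +14.7014 (running +14.7014)
  i=2: 5.4493·7.9694 − 1.2723·6.7344 = +34.8595 (running +49.5609)
  i=3: 1.2723·8.2171 − -2.5341·7.9694 = +30.6499 (running +80.2108)
  i=4: -2.5341·0.7987 − -4.7906·8.2171 = +37.3409 (running +117.5516)
  i=5: -4.7906·-3.1760 − 0.5310·0.7987 = +14.7908 (running +132.3425)
  i=6: 0.5310·-5.0250 − 4.1361·-3.1760 = +10.4680 (running +142.8105)
  i=7: 4.1361·-1.1747 − 6.4178·-5.0250 = +27.3908 (running +170.2012)
  i=8: 6.4178·4.9471 − 6.1861·-1.1747 = +39.0163 (running +209.2175)
Area = |Σ|/2 = |209.2175|/2 = 104.6088

Area at t=0.91: 104.6088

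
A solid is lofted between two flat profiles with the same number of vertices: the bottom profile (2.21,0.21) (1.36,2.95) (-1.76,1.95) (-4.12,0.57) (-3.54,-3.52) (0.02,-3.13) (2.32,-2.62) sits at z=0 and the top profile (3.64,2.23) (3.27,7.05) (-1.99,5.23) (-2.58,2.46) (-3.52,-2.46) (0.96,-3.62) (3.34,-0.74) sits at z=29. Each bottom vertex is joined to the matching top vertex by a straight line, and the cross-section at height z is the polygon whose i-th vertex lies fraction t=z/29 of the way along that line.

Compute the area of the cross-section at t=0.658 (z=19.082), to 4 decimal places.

Area at t=0.658: 46.0793

Cross-section at t=0.658: each vertex is (1-t)·p0[i] + t·p1[i].
  v1: (1-0.658)·(2.21,0.21) + 0.658·(3.64,2.23) = (3.1509,1.5392)
  v2: (1-0.658)·(1.36,2.95) + 0.658·(3.27,7.05) = (2.6168,5.6478)
  v3: (1-0.658)·(-1.76,1.95) + 0.658·(-1.99,5.23) = (-1.9113,4.1082)
  v4: (1-0.658)·(-4.12,0.57) + 0.658·(-2.58,2.46) = (-3.1067,1.8136)
  v5: (1-0.658)·(-3.54,-3.52) + 0.658·(-3.52,-2.46) = (-3.5268,-2.8225)
  v6: (1-0.658)·(0.02,-3.13) + 0.658·(0.96,-3.62) = (0.6385,-3.4524)
  v7: (1-0.658)·(2.32,-2.62) + 0.658·(3.34,-0.74) = (2.9912,-1.3830)
Shoelace sum Σ(x_i·y_{i+1} − x_{i+1}·y_i):
  i=1: 3.1509·5.6478 − 2.6168·1.5392 = +13.7682 (running +13.7682)
  i=2: 2.6168·4.1082 − -1.9113·5.6478 = +21.5452 (running +35.3135)
  i=3: -1.9113·1.8136 − -3.1067·4.1082 = +9.2965 (running +44.6100)
  i=4: -3.1067·-2.8225 − -3.5268·1.8136 = +15.1650 (running +59.7750)
  i=5: -3.5268·-3.4524 − 0.6385·-2.8225 = +13.9784 (running +73.7534)
  i=6: 0.6385·-1.3830 − 2.9912·-3.4524 = +9.4437 (running +83.1971)
  i=7: 2.9912·1.5392 − 3.1509·-1.3830 = +8.9615 (running +92.1586)
Area = |Σ|/2 = |92.1586|/2 = 46.0793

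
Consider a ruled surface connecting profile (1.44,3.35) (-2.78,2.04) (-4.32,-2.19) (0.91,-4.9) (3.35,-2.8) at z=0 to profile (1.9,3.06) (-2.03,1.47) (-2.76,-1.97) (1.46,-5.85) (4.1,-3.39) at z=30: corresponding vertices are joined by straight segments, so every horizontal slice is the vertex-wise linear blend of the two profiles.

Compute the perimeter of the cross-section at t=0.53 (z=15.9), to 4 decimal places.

Cross-section at t=0.53: each vertex is (1-t)·p0[i] + t·p1[i].
  v1: (1-0.53)·(1.44,3.35) + 0.53·(1.9,3.06) = (1.6838,3.1963)
  v2: (1-0.53)·(-2.78,2.04) + 0.53·(-2.03,1.47) = (-2.3825,1.7379)
  v3: (1-0.53)·(-4.32,-2.19) + 0.53·(-2.76,-1.97) = (-3.4932,-2.0734)
  v4: (1-0.53)·(0.91,-4.9) + 0.53·(1.46,-5.85) = (1.2015,-5.4035)
  v5: (1-0.53)·(3.35,-2.8) + 0.53·(4.1,-3.39) = (3.7475,-3.1127)
Perimeter = Σ |v_{i+1} − v_i|:
  edge 1→2: √(-4.0663² + -1.4584²) = 4.3199 (running 4.3199)
  edge 2→3: √(-1.1107² + -3.8113²) = 3.9698 (running 8.2898)
  edge 3→4: √(4.6947² + -3.3301²) = 5.7558 (running 14.0456)
  edge 4→5: √(2.5460² + 2.2908²) = 3.4249 (running 17.4705)
  edge 5→1: √(-2.0637² + 6.3090²) = 6.6379 (running 24.1085)
Perimeter = 24.1085

Perimeter at t=0.53: 24.1085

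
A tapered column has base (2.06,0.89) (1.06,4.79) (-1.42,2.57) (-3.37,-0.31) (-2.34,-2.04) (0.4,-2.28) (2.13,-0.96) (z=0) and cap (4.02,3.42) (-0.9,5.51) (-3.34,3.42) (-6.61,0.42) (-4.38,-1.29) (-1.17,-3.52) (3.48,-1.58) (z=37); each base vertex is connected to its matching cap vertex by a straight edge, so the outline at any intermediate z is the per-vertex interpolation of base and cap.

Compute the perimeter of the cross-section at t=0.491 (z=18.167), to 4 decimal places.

Perimeter at t=0.491: 23.9256

Cross-section at t=0.491: each vertex is (1-t)·p0[i] + t·p1[i].
  v1: (1-0.491)·(2.06,0.89) + 0.491·(4.02,3.42) = (3.0224,2.1322)
  v2: (1-0.491)·(1.06,4.79) + 0.491·(-0.9,5.51) = (0.0976,5.1435)
  v3: (1-0.491)·(-1.42,2.57) + 0.491·(-3.34,3.42) = (-2.3627,2.9874)
  v4: (1-0.491)·(-3.37,-0.31) + 0.491·(-6.61,0.42) = (-4.9608,0.0484)
  v5: (1-0.491)·(-2.34,-2.04) + 0.491·(-4.38,-1.29) = (-3.3416,-1.6717)
  v6: (1-0.491)·(0.4,-2.28) + 0.491·(-1.17,-3.52) = (-0.3709,-2.8888)
  v7: (1-0.491)·(2.13,-0.96) + 0.491·(3.48,-1.58) = (2.7928,-1.2644)
Perimeter = Σ |v_{i+1} − v_i|:
  edge 1→2: √(-2.9247² + 3.0113²) = 4.1978 (running 4.1978)
  edge 2→3: √(-2.4604² + -2.1562²) = 3.2715 (running 7.4693)
  edge 3→4: √(-2.5981² + -2.9389²) = 3.9227 (running 11.3920)
  edge 4→5: √(1.6192² + -1.7202²) = 2.3624 (running 13.7544)
  edge 5→6: √(2.9708² + -1.2171²) = 3.2104 (running 16.9648)
  edge 6→7: √(3.1637² + 1.6244²) = 3.5564 (running 20.5212)
  edge 7→1: √(0.2295² + 3.3966²) = 3.4044 (running 23.9256)
Perimeter = 23.9256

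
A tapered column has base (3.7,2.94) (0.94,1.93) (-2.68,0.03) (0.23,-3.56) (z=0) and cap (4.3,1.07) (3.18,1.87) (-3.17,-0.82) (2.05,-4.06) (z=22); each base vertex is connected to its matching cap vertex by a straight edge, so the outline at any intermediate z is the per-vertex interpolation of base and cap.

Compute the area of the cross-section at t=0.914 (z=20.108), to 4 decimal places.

Area at t=0.914: 20.6494

Cross-section at t=0.914: each vertex is (1-t)·p0[i] + t·p1[i].
  v1: (1-0.914)·(3.7,2.94) + 0.914·(4.3,1.07) = (4.2484,1.2308)
  v2: (1-0.914)·(0.94,1.93) + 0.914·(3.18,1.87) = (2.9874,1.8752)
  v3: (1-0.914)·(-2.68,0.03) + 0.914·(-3.17,-0.82) = (-3.1279,-0.7469)
  v4: (1-0.914)·(0.23,-3.56) + 0.914·(2.05,-4.06) = (1.8935,-4.0170)
Shoelace sum Σ(x_i·y_{i+1} − x_{i+1}·y_i):
  i=1: 4.2484·1.8752 − 2.9874·1.2308 = +4.2895 (running +4.2895)
  i=2: 2.9874·-0.7469 − -3.1279·1.8752 = +3.6340 (running +7.9235)
  i=3: -3.1279·-4.0170 − 1.8935·-0.7469 = +13.9789 (running +21.9024)
  i=4: 1.8935·1.2308 − 4.2484·-4.0170 = +19.3964 (running +41.2987)
Area = |Σ|/2 = |41.2987|/2 = 20.6494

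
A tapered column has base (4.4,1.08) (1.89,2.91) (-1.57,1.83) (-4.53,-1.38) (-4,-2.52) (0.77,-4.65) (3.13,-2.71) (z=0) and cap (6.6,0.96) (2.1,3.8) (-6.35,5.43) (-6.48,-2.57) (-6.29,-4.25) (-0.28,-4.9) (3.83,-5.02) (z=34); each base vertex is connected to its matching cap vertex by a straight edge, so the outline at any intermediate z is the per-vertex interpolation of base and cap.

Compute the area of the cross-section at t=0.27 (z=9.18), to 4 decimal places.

Cross-section at t=0.27: each vertex is (1-t)·p0[i] + t·p1[i].
  v1: (1-0.27)·(4.4,1.08) + 0.27·(6.6,0.96) = (4.9940,1.0476)
  v2: (1-0.27)·(1.89,2.91) + 0.27·(2.1,3.8) = (1.9467,3.1503)
  v3: (1-0.27)·(-1.57,1.83) + 0.27·(-6.35,5.43) = (-2.8606,2.8020)
  v4: (1-0.27)·(-4.53,-1.38) + 0.27·(-6.48,-2.57) = (-5.0565,-1.7013)
  v5: (1-0.27)·(-4,-2.52) + 0.27·(-6.29,-4.25) = (-4.6183,-2.9871)
  v6: (1-0.27)·(0.77,-4.65) + 0.27·(-0.28,-4.9) = (0.4865,-4.7175)
  v7: (1-0.27)·(3.13,-2.71) + 0.27·(3.83,-5.02) = (3.3190,-3.3337)
Shoelace sum Σ(x_i·y_{i+1} − x_{i+1}·y_i):
  i=1: 4.9940·3.1503 − 1.9467·1.0476 = +13.6932 (running +13.6932)
  i=2: 1.9467·2.8020 − -2.8606·3.1503 = +14.4664 (running +28.1596)
  i=3: -2.8606·-1.7013 − -5.0565·2.8020 = +19.0351 (running +47.1947)
  i=4: -5.0565·-2.9871 − -4.6183·-1.7013 = +7.2472 (running +54.4418)
  i=5: -4.6183·-4.7175 − 0.4865·-2.9871 = +23.2401 (running +77.6819)
  i=6: 0.4865·-3.3337 − 3.3190·-4.7175 = +14.0355 (running +91.7174)
  i=7: 3.3190·1.0476 − 4.9940·-3.3337 = +20.1255 (running +111.8429)
Area = |Σ|/2 = |111.8429|/2 = 55.9215

Area at t=0.27: 55.9215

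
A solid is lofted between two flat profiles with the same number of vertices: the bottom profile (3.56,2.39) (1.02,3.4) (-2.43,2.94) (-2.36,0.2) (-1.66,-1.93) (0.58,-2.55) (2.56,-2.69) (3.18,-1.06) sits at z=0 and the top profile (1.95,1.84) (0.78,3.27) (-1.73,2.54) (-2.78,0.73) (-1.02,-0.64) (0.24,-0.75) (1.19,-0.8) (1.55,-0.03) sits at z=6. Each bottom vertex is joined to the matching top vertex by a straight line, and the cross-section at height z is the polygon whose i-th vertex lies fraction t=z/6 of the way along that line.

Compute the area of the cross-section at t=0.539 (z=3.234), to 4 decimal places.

Area at t=0.539: 20.0648

Cross-section at t=0.539: each vertex is (1-t)·p0[i] + t·p1[i].
  v1: (1-0.539)·(3.56,2.39) + 0.539·(1.95,1.84) = (2.6922,2.0936)
  v2: (1-0.539)·(1.02,3.4) + 0.539·(0.78,3.27) = (0.8906,3.3299)
  v3: (1-0.539)·(-2.43,2.94) + 0.539·(-1.73,2.54) = (-2.0527,2.7244)
  v4: (1-0.539)·(-2.36,0.2) + 0.539·(-2.78,0.73) = (-2.5864,0.4857)
  v5: (1-0.539)·(-1.66,-1.93) + 0.539·(-1.02,-0.64) = (-1.3150,-1.2347)
  v6: (1-0.539)·(0.58,-2.55) + 0.539·(0.24,-0.75) = (0.3967,-1.5798)
  v7: (1-0.539)·(2.56,-2.69) + 0.539·(1.19,-0.8) = (1.8216,-1.6713)
  v8: (1-0.539)·(3.18,-1.06) + 0.539·(1.55,-0.03) = (2.3014,-0.5048)
Shoelace sum Σ(x_i·y_{i+1} − x_{i+1}·y_i):
  i=1: 2.6922·3.3299 − 0.8906·2.0936 = +7.1003 (running +7.1003)
  i=2: 0.8906·2.7244 − -2.0527·3.3299 = +9.2618 (running +16.3621)
  i=3: -2.0527·0.4857 − -2.5864·2.7244 = +6.0494 (running +22.4115)
  i=4: -2.5864·-1.2347 − -1.3150·0.4857 = +3.8321 (running +26.2435)
  i=5: -1.3150·-1.5798 − 0.3967·-1.2347 = +2.5674 (running +28.8109)
  i=6: 0.3967·-1.6713 − 1.8216·-1.5798 = +2.2146 (running +31.0255)
  i=7: 1.8216·-0.5048 − 2.3014·-1.6713 = +2.9268 (running +33.9523)
  i=8: 2.3014·2.0936 − 2.6922·-0.5048 = +6.1773 (running +40.1296)
Area = |Σ|/2 = |40.1296|/2 = 20.0648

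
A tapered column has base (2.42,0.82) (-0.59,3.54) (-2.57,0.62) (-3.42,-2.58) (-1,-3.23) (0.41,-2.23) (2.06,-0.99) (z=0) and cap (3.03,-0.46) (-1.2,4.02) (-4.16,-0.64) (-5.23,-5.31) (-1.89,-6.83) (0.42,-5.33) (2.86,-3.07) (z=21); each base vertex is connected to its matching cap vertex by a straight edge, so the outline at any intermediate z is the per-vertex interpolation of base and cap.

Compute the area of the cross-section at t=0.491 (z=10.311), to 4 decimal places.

Area at t=0.491: 36.9516

Cross-section at t=0.491: each vertex is (1-t)·p0[i] + t·p1[i].
  v1: (1-0.491)·(2.42,0.82) + 0.491·(3.03,-0.46) = (2.7195,0.1915)
  v2: (1-0.491)·(-0.59,3.54) + 0.491·(-1.2,4.02) = (-0.8895,3.7757)
  v3: (1-0.491)·(-2.57,0.62) + 0.491·(-4.16,-0.64) = (-3.3507,0.0013)
  v4: (1-0.491)·(-3.42,-2.58) + 0.491·(-5.23,-5.31) = (-4.3087,-3.9204)
  v5: (1-0.491)·(-1,-3.23) + 0.491·(-1.89,-6.83) = (-1.4370,-4.9976)
  v6: (1-0.491)·(0.41,-2.23) + 0.491·(0.42,-5.33) = (0.4149,-3.7521)
  v7: (1-0.491)·(2.06,-0.99) + 0.491·(2.86,-3.07) = (2.4528,-2.0113)
Shoelace sum Σ(x_i·y_{i+1} − x_{i+1}·y_i):
  i=1: 2.7195·3.7757 − -0.8895·0.1915 = +10.4384 (running +10.4384)
  i=2: -0.8895·0.0013 − -3.3507·3.7757 = +12.6499 (running +23.0883)
  i=3: -3.3507·-3.9204 − -4.3087·0.0013 = +13.1419 (running +36.2302)
  i=4: -4.3087·-4.9976 − -1.4370·-3.9204 = +15.8996 (running +52.1298)
  i=5: -1.4370·-3.7521 − 0.4149·-4.9976 = +7.4653 (running +59.5951)
  i=6: 0.4149·-2.0113 − 2.4528·-3.7521 = +8.3687 (running +67.9637)
  i=7: 2.4528·0.1915 − 2.7195·-2.0113 = +5.9395 (running +73.9032)
Area = |Σ|/2 = |73.9032|/2 = 36.9516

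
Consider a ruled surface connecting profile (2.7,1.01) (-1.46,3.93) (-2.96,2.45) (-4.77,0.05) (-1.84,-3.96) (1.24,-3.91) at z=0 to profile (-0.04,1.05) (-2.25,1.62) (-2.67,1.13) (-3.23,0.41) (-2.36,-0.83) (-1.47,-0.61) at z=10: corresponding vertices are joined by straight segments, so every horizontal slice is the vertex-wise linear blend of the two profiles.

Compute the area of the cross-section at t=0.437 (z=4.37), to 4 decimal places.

Cross-section at t=0.437: each vertex is (1-t)·p0[i] + t·p1[i].
  v1: (1-0.437)·(2.7,1.01) + 0.437·(-0.04,1.05) = (1.5026,1.0275)
  v2: (1-0.437)·(-1.46,3.93) + 0.437·(-2.25,1.62) = (-1.8052,2.9205)
  v3: (1-0.437)·(-2.96,2.45) + 0.437·(-2.67,1.13) = (-2.8333,1.8732)
  v4: (1-0.437)·(-4.77,0.05) + 0.437·(-3.23,0.41) = (-4.0970,0.2073)
  v5: (1-0.437)·(-1.84,-3.96) + 0.437·(-2.36,-0.83) = (-2.0672,-2.5922)
  v6: (1-0.437)·(1.24,-3.91) + 0.437·(-1.47,-0.61) = (0.0557,-2.4679)
Shoelace sum Σ(x_i·y_{i+1} − x_{i+1}·y_i):
  i=1: 1.5026·2.9205 − -1.8052·1.0275 = +6.2433 (running +6.2433)
  i=2: -1.8052·1.8732 − -2.8333·2.9205 = +4.8932 (running +11.1364)
  i=3: -2.8333·0.2073 − -4.0970·1.8732 = +7.0870 (running +18.2234)
  i=4: -4.0970·-2.5922 − -2.0672·0.2073 = +11.0488 (running +29.2723)
  i=5: -2.0672·-2.4679 − 0.0557·-2.5922 = +5.2462 (running +34.5185)
  i=6: 0.0557·1.0275 − 1.5026·-2.4679 = +3.7656 (running +38.2840)
Area = |Σ|/2 = |38.2840|/2 = 19.1420

Area at t=0.437: 19.1420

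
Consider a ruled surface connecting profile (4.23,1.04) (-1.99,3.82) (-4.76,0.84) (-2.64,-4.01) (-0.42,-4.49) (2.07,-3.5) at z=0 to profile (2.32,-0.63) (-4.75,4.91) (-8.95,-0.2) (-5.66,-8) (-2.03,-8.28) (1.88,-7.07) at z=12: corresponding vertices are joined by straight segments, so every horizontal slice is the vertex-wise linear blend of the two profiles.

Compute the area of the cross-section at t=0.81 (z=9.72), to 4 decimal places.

Cross-section at t=0.81: each vertex is (1-t)·p0[i] + t·p1[i].
  v1: (1-0.81)·(4.23,1.04) + 0.81·(2.32,-0.63) = (2.6829,-0.3127)
  v2: (1-0.81)·(-1.99,3.82) + 0.81·(-4.75,4.91) = (-4.2256,4.7029)
  v3: (1-0.81)·(-4.76,0.84) + 0.81·(-8.95,-0.2) = (-8.1539,-0.0024)
  v4: (1-0.81)·(-2.64,-4.01) + 0.81·(-5.66,-8) = (-5.0862,-7.2419)
  v5: (1-0.81)·(-0.42,-4.49) + 0.81·(-2.03,-8.28) = (-1.7241,-7.5599)
  v6: (1-0.81)·(2.07,-3.5) + 0.81·(1.88,-7.07) = (1.9161,-6.3917)
Shoelace sum Σ(x_i·y_{i+1} − x_{i+1}·y_i):
  i=1: 2.6829·4.7029 − -4.2256·-0.3127 = +11.2961 (running +11.2961)
  i=2: -4.2256·-0.0024 − -8.1539·4.7029 = +38.3571 (running +49.6532)
  i=3: -8.1539·-7.2419 − -5.0862·-0.0024 = +59.0375 (running +108.6907)
  i=4: -5.0862·-7.5599 − -1.7241·-7.2419 = +25.9654 (running +134.6561)
  i=5: -1.7241·-6.3917 − 1.9161·-7.5599 = +25.5055 (running +160.1616)
  i=6: 1.9161·-0.3127 − 2.6829·-6.3917 = +16.5491 (running +176.7107)
Area = |Σ|/2 = |176.7107|/2 = 88.3553

Area at t=0.81: 88.3553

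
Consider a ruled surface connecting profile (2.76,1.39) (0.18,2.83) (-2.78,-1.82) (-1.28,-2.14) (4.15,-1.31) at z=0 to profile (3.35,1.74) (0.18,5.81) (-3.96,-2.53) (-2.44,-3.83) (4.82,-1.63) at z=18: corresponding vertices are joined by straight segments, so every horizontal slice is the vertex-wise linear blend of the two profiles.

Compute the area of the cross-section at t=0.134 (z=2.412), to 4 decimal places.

Cross-section at t=0.134: each vertex is (1-t)·p0[i] + t·p1[i].
  v1: (1-0.134)·(2.76,1.39) + 0.134·(3.35,1.74) = (2.8391,1.4369)
  v2: (1-0.134)·(0.18,2.83) + 0.134·(0.18,5.81) = (0.1800,3.2293)
  v3: (1-0.134)·(-2.78,-1.82) + 0.134·(-3.96,-2.53) = (-2.9381,-1.9151)
  v4: (1-0.134)·(-1.28,-2.14) + 0.134·(-2.44,-3.83) = (-1.4354,-2.3665)
  v5: (1-0.134)·(4.15,-1.31) + 0.134·(4.82,-1.63) = (4.2398,-1.3529)
Shoelace sum Σ(x_i·y_{i+1} − x_{i+1}·y_i):
  i=1: 2.8391·3.2293 − 0.1800·1.4369 = +8.9096 (running +8.9096)
  i=2: 0.1800·-1.9151 − -2.9381·3.2293 = +9.1434 (running +18.0530)
  i=3: -2.9381·-2.3665 − -1.4354·-1.9151 = +4.2039 (running +22.2569)
  i=4: -1.4354·-1.3529 − 4.2398·-2.3665 = +11.9752 (running +34.2321)
  i=5: 4.2398·1.4369 − 2.8391·-1.3529 = +9.9330 (running +44.1652)
Area = |Σ|/2 = |44.1652|/2 = 22.0826

Area at t=0.134: 22.0826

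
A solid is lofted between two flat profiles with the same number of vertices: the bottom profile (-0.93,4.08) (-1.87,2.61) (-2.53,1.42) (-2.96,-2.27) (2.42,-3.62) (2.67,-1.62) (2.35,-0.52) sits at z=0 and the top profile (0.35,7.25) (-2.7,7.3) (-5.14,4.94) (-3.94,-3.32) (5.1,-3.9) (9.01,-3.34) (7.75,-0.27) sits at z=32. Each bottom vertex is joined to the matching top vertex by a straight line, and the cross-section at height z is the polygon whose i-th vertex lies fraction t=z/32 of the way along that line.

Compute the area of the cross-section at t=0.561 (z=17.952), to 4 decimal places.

Area at t=0.561: 64.8689

Cross-section at t=0.561: each vertex is (1-t)·p0[i] + t·p1[i].
  v1: (1-0.561)·(-0.93,4.08) + 0.561·(0.35,7.25) = (-0.2119,5.8584)
  v2: (1-0.561)·(-1.87,2.61) + 0.561·(-2.7,7.3) = (-2.3356,5.2411)
  v3: (1-0.561)·(-2.53,1.42) + 0.561·(-5.14,4.94) = (-3.9942,3.3947)
  v4: (1-0.561)·(-2.96,-2.27) + 0.561·(-3.94,-3.32) = (-3.5098,-2.8590)
  v5: (1-0.561)·(2.42,-3.62) + 0.561·(5.1,-3.9) = (3.9235,-3.7771)
  v6: (1-0.561)·(2.67,-1.62) + 0.561·(9.01,-3.34) = (6.2267,-2.5849)
  v7: (1-0.561)·(2.35,-0.52) + 0.561·(7.75,-0.27) = (5.3794,-0.3798)
Shoelace sum Σ(x_i·y_{i+1} − x_{i+1}·y_i):
  i=1: -0.2119·5.2411 − -2.3356·5.8584 = +12.5723 (running +12.5723)
  i=2: -2.3356·3.3947 − -3.9942·5.2411 = +13.0052 (running +25.5775)
  i=3: -3.9942·-2.8590 − -3.5098·3.3947 = +23.3344 (running +48.9119)
  i=4: -3.5098·-3.7771 − 3.9235·-2.8590 = +24.4741 (running +73.3860)
  i=5: 3.9235·-2.5849 − 6.2267·-3.7771 = +13.3770 (running +86.7630)
  i=6: 6.2267·-0.3798 − 5.3794·-2.5849 = +11.5407 (running +98.3037)
  i=7: 5.3794·5.8584 − -0.2119·-0.3798 = +31.4340 (running +129.7378)
Area = |Σ|/2 = |129.7378|/2 = 64.8689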